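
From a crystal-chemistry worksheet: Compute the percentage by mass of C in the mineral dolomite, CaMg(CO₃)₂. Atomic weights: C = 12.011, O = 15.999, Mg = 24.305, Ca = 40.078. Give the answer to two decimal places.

M(CaMg(CO₃)₂) = 184.399 g/mol.
C contributes 2 × 12.011 = 24.022 g per mole.
24.022/184.399 = 0.1303 → 13.03%.

13.03 wt%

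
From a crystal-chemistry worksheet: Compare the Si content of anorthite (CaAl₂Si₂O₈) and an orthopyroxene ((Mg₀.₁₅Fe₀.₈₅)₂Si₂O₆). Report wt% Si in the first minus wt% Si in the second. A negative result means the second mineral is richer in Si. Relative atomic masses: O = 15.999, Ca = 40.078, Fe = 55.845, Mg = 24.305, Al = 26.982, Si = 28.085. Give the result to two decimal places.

M(CaAl₂Si₂O₈) = 278.204 g/mol, so wt% Si = 56.170/278.204 × 100 = 20.19%.
M((Mg₀.₁₅Fe₀.₈₅)₂Si₂O₆) = 254.392 g/mol, so wt% Si = 56.170/254.392 × 100 = 22.08%.
20.19 − 22.08 = -1.89 pp.

-1.89 percentage points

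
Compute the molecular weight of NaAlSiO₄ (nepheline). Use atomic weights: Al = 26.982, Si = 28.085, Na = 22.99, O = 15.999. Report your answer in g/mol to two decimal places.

Na: 1 × 22.99 = 22.9900
Al: 1 × 26.982 = 26.9820
Si: 1 × 28.085 = 28.0850
O: 4 × 15.999 = 63.9960
Summing the contributions gives the formula mass.

142.05 g/mol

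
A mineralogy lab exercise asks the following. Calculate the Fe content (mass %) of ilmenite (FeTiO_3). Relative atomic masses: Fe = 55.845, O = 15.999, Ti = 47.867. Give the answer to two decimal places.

36.81 mass %

Formula mass = 1·55.845 + 1·47.867 + 3·15.999 = 151.709 g/mol, of which 55.845 g is Fe.
So Fe makes up 55.845/151.709 = 0.3681 of the mass, i.e. 36.81%.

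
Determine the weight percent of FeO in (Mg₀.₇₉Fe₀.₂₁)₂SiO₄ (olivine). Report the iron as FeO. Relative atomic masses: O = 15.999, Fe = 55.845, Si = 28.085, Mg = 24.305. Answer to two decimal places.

19.60 wt%

M((Mg₀.₇₉Fe₀.₂₁)₂SiO₄) = 153.938 g/mol; M(FeO) = 71.844 g/mol.
Moles FeO per formula unit = 0.42 Fe ÷ 1 = 0.4200.
FeO fraction = (0.4200 × 71.844) / 153.938 = 30.174/153.938 = 0.1960.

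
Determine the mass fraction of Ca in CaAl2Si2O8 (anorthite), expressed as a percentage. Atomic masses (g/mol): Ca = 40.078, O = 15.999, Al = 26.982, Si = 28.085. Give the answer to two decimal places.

Molar mass of CaAl2Si2O8: 1*40.078 + 2*26.982 + 2*28.085 + 8*15.999 = 278.204 g/mol.
Mass of Ca per formula unit: 1 × 40.078 = 40.078 g.
Weight fraction Ca = 40.078 / 278.204 = 0.1441.

14.41 wt%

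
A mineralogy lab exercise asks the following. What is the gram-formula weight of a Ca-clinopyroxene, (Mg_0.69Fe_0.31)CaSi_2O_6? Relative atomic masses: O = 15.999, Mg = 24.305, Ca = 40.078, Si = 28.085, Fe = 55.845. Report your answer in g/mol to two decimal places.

226.32 g/mol

The formula mass is the sum 0.69×24.305 + 0.31×55.845 + 1×40.078 + 2×28.085 + 6×15.999.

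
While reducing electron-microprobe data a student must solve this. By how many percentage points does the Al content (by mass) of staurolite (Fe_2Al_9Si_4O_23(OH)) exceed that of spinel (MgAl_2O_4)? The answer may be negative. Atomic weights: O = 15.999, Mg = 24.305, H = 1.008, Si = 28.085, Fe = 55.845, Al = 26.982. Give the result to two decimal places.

M(Fe_2Al_9Si_4O_23(OH)) = 851.852 g/mol, so wt% Al = 242.838/851.852 × 100 = 28.51%.
M(MgAl_2O_4) = 142.265 g/mol, so wt% Al = 53.964/142.265 × 100 = 37.93%.
28.51 − 37.93 = -9.42 pp.

-9.42 percentage points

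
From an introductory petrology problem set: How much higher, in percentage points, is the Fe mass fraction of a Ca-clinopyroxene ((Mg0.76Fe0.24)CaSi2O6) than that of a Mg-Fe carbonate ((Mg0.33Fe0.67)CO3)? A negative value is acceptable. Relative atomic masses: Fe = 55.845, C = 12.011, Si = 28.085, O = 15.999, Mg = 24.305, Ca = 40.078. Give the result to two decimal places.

First mineral: 13.403 g Fe in 224.117 g formula = 5.98 wt% Fe.
Second mineral: 37.416 g Fe in 105.445 g formula = 35.48 wt% Fe.
5.98% − 35.48% gives a difference of -29.50 percentage points.

-29.50 percentage points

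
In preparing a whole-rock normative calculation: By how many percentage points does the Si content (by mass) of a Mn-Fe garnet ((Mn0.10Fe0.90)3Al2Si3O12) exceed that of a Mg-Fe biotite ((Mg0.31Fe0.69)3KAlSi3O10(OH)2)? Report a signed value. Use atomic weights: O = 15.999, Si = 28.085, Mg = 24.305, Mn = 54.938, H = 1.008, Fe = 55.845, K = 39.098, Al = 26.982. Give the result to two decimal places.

M((Mn0.10Fe0.90)3Al2Si3O12) = 497.470 g/mol, so wt% Si = 84.255/497.470 × 100 = 16.94%.
M((Mg0.31Fe0.69)3KAlSi3O10(OH)2) = 482.542 g/mol, so wt% Si = 84.255/482.542 × 100 = 17.46%.
16.94 − 17.46 = -0.52 pp.

-0.52 percentage points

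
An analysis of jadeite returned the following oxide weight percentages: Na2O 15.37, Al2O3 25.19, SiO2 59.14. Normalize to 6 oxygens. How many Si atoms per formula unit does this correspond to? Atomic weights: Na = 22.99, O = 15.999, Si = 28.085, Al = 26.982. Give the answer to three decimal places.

Na2O (M=61.979): mol = 0.24799; Na = 0.49598, O = 0.24799.
Al2O3 (M=101.961): mol = 0.24706; Al = 0.49412, O = 0.74118.
SiO2 (M=60.083): mol = 0.98431; Si = 0.98431, O = 1.96862.
ΣO = 2.95779; factor = 6/ΣO = 2.02854.
Si apfu = 0.98431 × 2.02854 = 1.997.

1.997 Si apfu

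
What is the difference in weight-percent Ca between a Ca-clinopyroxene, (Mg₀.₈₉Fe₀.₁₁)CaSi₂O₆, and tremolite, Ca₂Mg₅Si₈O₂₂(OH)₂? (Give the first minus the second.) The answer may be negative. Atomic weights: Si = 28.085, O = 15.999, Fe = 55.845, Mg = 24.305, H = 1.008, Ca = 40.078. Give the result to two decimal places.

Ca in (Mg₀.₈₉Fe₀.₁₁)CaSi₂O₆: molar mass 220.016 g/mol; 1×40.078 = 40.078 g → 18.22 wt%.
Ca in Ca₂Mg₅Si₈O₂₂(OH)₂: molar mass 812.353 g/mol; 2×40.078 = 80.156 g → 9.87 wt%.
Difference = 18.22 − 9.87 = 8.35 percentage points.

8.35 percentage points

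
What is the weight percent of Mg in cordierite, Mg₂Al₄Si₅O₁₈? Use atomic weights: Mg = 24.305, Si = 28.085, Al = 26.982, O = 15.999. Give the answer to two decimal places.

Formula mass = 2×24.305 + 4×26.982 + 5×28.085 + 18×15.999 = 584.945 g/mol, of which 48.610 g is Mg.
So Mg makes up 48.610/584.945 = 0.0831 of the mass, i.e. 8.31%.

8.31 wt%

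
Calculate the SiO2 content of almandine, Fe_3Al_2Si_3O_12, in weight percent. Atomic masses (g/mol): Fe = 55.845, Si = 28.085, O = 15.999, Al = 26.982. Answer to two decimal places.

36.21 wt%

M(Fe_3Al_2Si_3O_12) = 497.742 g/mol; M(SiO2) = 60.083 g/mol.
Moles SiO2 per formula unit = 3 Si ÷ 1 = 3.0000.
SiO2 fraction = (3.0000 × 60.083) / 497.742 = 180.249/497.742 = 0.3621.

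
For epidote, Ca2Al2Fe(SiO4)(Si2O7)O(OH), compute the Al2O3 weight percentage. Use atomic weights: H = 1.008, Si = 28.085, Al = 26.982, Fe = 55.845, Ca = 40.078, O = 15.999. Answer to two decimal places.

21.10 wt%

M(Ca2Al2Fe(SiO4)(Si2O7)O(OH)) = 483.215 g/mol; M(Al2O3) = 101.961 g/mol.
Moles Al2O3 per formula unit = 2 Al ÷ 2 = 1.0000.
Al2O3 fraction = (1.0000 × 101.961) / 483.215 = 101.961/483.215 = 0.2110.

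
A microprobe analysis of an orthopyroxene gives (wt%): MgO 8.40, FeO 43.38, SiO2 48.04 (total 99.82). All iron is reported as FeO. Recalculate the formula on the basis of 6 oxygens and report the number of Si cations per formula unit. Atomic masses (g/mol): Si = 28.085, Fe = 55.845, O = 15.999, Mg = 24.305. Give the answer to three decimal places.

1.989 Si apfu

MgO: 8.40/40.304 = 0.20842 mol → 0.20842 mol Mg, 0.20842 mol O.
FeO: 43.38/71.844 = 0.60381 mol → 0.60381 mol Fe, 0.60381 mol O.
SiO2: 48.04/60.083 = 0.79956 mol → 0.79956 mol Si, 1.59912 mol O.
Total oxygen = 2.41135 mol. Normalization factor = 6/2.41135 = 2.48823.
Si per 6 O = 0.79956 × 2.48823 = 1.989.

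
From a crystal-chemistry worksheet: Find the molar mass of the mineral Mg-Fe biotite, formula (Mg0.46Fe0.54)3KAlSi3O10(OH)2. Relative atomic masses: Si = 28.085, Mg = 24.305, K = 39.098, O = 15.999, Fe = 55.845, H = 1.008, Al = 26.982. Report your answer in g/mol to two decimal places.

468.35 g/mol

Mg: 1.38 × 24.305 = 33.5409
Fe: 1.62 × 55.845 = 90.4689
K: 1 × 39.098 = 39.0980
Al: 1 × 26.982 = 26.9820
Si: 3 × 28.085 = 84.2550
O: 12 × 15.999 = 191.9880
H: 2 × 1.008 = 2.0160
Summing the contributions gives the formula mass.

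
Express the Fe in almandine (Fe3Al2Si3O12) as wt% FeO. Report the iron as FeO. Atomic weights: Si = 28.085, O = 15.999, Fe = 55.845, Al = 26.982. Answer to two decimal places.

43.30 wt%

Formula mass = 497.742 g/mol.
3 Fe → 3.0000 mol FeO per formula unit; M(FeO) = 71.844, so FeO mass = 215.532 g.
215.532/497.742 × 100 = 43.30 wt%.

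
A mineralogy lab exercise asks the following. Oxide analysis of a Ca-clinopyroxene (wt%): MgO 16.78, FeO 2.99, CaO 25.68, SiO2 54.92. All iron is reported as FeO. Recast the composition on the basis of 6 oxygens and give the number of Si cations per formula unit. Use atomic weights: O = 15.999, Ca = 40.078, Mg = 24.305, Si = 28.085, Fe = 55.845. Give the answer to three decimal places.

MgO: 16.78/40.304 = 0.41634 mol → 0.41634 mol Mg, 0.41634 mol O.
FeO: 2.99/71.844 = 0.04162 mol → 0.04162 mol Fe, 0.04162 mol O.
CaO: 25.68/56.077 = 0.45794 mol → 0.45794 mol Ca, 0.45794 mol O.
SiO2: 54.92/60.083 = 0.91407 mol → 0.91407 mol Si, 1.82814 mol O.
Total oxygen = 2.74404 mol. Normalization factor = 6/2.74404 = 2.18656.
Si per 6 O = 0.91407 × 2.18656 = 1.999.

1.999 Si apfu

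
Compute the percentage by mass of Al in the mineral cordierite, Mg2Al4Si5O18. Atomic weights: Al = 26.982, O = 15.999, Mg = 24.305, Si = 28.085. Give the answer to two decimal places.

M(Mg2Al4Si5O18) = 584.945 g/mol.
Al contributes 4 × 26.982 = 107.928 g per mole.
107.928/584.945 = 0.1845 → 18.45%.

18.45 weight percent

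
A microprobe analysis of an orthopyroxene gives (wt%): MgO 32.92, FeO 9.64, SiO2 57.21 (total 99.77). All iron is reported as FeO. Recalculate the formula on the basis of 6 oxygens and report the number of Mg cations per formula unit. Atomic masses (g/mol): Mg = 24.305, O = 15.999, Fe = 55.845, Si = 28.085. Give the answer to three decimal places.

1.716 Mg apfu

MgO: 32.92/40.304 = 0.81679 mol → 0.81679 mol Mg, 0.81679 mol O.
FeO: 9.64/71.844 = 0.13418 mol → 0.13418 mol Fe, 0.13418 mol O.
SiO2: 57.21/60.083 = 0.95218 mol → 0.95218 mol Si, 1.90436 mol O.
Total oxygen = 2.85533 mol. Normalization factor = 6/2.85533 = 2.10133.
Mg per 6 O = 0.81679 × 2.10133 = 1.716.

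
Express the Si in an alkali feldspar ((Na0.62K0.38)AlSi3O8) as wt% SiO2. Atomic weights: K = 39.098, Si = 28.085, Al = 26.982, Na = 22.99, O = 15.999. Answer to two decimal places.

67.17 wt%

Molar mass of (Na0.62K0.38)AlSi3O8 = 0.62*22.99 + 0.38*39.098 + 1*26.982 + 3*28.085 + 8*15.999 = 268.340 g/mol.
Each formula unit contains 3 Si, equivalent to 3/1 = 3.0000 mol SiO2.
M(SiO2) = 1×28.085 + 2×15.999 = 60.083 g/mol.
Mass of SiO2 per formula unit = 3.0000 × 60.083 = 180.249 g.
SiO2 wt% = 180.249 / 268.340 × 100 = 67.17%.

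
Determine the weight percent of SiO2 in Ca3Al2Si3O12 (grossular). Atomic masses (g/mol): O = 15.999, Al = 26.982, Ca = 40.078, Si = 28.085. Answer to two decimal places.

M(Ca3Al2Si3O12) = 450.441 g/mol; M(SiO2) = 60.083 g/mol.
Moles SiO2 per formula unit = 3 Si ÷ 1 = 3.0000.
SiO2 fraction = (3.0000 × 60.083) / 450.441 = 180.249/450.441 = 0.4002.

40.02 wt%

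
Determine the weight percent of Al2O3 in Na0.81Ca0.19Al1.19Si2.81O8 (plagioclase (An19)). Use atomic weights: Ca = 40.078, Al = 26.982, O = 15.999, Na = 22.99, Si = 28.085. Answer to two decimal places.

Formula mass = 265.256 g/mol.
1.19 Al → 0.5950 mol Al2O3 per formula unit; M(Al2O3) = 101.961, so Al2O3 mass = 60.667 g.
60.667/265.256 × 100 = 22.87 wt%.

22.87 wt%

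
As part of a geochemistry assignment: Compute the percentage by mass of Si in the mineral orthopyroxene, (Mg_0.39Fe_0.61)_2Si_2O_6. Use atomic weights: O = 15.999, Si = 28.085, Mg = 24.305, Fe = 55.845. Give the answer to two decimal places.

23.48 wt%

Formula mass = 0.78·24.305 + 1.22·55.845 + 2·28.085 + 6·15.999 = 239.253 g/mol, of which 56.170 g is Si.
So Si makes up 56.170/239.253 = 0.2348 of the mass, i.e. 23.48%.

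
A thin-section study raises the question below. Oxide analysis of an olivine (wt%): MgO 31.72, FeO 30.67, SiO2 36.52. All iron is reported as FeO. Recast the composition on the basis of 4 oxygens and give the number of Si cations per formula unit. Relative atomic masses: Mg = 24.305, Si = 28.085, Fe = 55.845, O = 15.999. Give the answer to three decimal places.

1.001 Si apfu

31.72 wt% MgO ÷ 40.304 g/mol = 0.78702 mol, giving 0.78702 Mg and 0.78702 O.
30.67 wt% FeO ÷ 71.844 g/mol = 0.42690 mol, giving 0.42690 Fe and 0.42690 O.
36.52 wt% SiO2 ÷ 60.083 g/mol = 0.60783 mol, giving 0.60783 Si and 1.21566 O.
Oxygen sums to 2.42958; scaling by 4/2.42958 = 1.64638 puts the formula on 4 O.
Si: 0.60783 × 1.64638 = 1.001 atoms per formula unit.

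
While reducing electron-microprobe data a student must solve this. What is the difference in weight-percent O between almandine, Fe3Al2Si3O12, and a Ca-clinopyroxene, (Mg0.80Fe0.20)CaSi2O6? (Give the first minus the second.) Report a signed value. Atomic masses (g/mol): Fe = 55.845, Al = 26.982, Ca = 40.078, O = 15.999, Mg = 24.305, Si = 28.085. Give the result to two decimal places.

First mineral: 191.988 g O in 497.742 g formula = 38.57 wt% O.
Second mineral: 95.994 g O in 222.855 g formula = 43.07 wt% O.
38.57% − 43.07% gives a difference of -4.50 percentage points.

-4.50 percentage points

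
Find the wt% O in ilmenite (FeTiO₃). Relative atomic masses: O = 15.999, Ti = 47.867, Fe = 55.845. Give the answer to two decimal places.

Molar mass of FeTiO₃: 1·55.845 + 1·47.867 + 3·15.999 = 151.709 g/mol.
Mass of O per formula unit: 3 × 15.999 = 47.997 g.
Weight fraction O = 47.997 / 151.709 = 0.3164.

31.64 mass %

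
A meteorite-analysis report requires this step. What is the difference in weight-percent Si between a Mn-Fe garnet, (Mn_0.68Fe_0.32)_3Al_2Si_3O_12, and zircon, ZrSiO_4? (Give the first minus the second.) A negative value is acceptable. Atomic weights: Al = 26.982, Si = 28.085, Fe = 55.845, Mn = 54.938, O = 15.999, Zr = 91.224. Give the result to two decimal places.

1.67 percentage points

Si in (Mn_0.68Fe_0.32)_3Al_2Si_3O_12: molar mass 495.892 g/mol; 3×28.085 = 84.255 g → 16.99 wt%.
Si in ZrSiO_4: molar mass 183.305 g/mol; 1×28.085 = 28.085 g → 15.32 wt%.
Difference = 16.99 − 15.32 = 1.67 percentage points.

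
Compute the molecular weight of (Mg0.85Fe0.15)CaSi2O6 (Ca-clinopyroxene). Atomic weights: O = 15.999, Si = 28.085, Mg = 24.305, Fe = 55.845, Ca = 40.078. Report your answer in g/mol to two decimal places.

M = 0.85*24.305 + 0.15*55.845 + 1*40.078 + 2*28.085 + 6*15.999

221.28 g/mol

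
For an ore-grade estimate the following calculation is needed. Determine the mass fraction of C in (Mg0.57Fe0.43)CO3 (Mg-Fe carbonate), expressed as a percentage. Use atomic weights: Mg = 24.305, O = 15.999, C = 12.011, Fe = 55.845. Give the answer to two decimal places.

Molar mass of (Mg0.57Fe0.43)CO3: 0.57*24.305 + 0.43*55.845 + 1*12.011 + 3*15.999 = 97.875 g/mol.
Mass of C per formula unit: 1 × 12.011 = 12.011 g.
Weight fraction C = 12.011 / 97.875 = 0.1227.

12.27 weight percent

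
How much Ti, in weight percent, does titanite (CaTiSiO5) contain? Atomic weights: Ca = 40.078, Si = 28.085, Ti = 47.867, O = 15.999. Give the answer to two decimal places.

24.42 weight percent

M(CaTiSiO5) = 196.025 g/mol.
Ti contributes 1 × 47.867 = 47.867 g per mole.
47.867/196.025 = 0.2442 → 24.42%.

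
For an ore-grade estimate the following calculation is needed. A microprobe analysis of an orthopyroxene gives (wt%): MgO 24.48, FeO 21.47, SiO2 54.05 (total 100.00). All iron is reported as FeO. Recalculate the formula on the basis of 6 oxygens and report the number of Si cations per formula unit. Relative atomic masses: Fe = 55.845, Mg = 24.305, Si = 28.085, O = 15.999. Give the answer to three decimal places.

MgO (M=40.304): mol = 0.60738; Mg = 0.60738, O = 0.60738.
FeO (M=71.844): mol = 0.29884; Fe = 0.29884, O = 0.29884.
SiO2 (M=60.083): mol = 0.89959; Si = 0.89959, O = 1.79918.
ΣO = 2.70540; factor = 6/ΣO = 2.21779.
Si apfu = 0.89959 × 2.21779 = 1.995.

1.995 Si apfu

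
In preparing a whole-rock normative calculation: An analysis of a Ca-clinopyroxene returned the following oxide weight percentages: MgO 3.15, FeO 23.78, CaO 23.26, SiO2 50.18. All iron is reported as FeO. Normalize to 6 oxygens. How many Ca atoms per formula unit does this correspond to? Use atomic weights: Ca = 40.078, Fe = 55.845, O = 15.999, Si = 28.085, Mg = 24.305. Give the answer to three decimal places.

3.15 wt% MgO ÷ 40.304 g/mol = 0.07816 mol, giving 0.07816 Mg and 0.07816 O.
23.78 wt% FeO ÷ 71.844 g/mol = 0.33099 mol, giving 0.33099 Fe and 0.33099 O.
23.26 wt% CaO ÷ 56.077 g/mol = 0.41479 mol, giving 0.41479 Ca and 0.41479 O.
50.18 wt% SiO2 ÷ 60.083 g/mol = 0.83518 mol, giving 0.83518 Si and 1.67036 O.
Oxygen sums to 2.49430; scaling by 6/2.49430 = 2.40548 puts the formula on 6 O.
Ca: 0.41479 × 2.40548 = 0.998 atoms per formula unit.

0.998 Ca apfu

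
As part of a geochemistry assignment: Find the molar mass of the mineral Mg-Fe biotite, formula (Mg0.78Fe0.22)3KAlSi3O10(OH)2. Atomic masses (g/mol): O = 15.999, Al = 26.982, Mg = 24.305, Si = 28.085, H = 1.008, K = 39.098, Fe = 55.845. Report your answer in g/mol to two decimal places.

M = 2.34*24.305 + 0.66*55.845 + 1*39.098 + 1*26.982 + 3*28.085 + 12*15.999 + 2*1.008

438.07 g/mol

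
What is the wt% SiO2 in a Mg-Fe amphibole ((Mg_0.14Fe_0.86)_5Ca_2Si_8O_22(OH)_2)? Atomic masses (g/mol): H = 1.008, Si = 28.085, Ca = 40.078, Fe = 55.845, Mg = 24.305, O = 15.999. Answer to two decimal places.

Molar mass of (Mg_0.14Fe_0.86)_5Ca_2Si_8O_22(OH)_2 = 0.70×24.305 + 4.30×55.845 + 2×40.078 + 8×28.085 + 24×15.999 + 2×1.008 = 947.975 g/mol.
Each formula unit contains 8 Si, equivalent to 8/1 = 8.0000 mol SiO2.
M(SiO2) = 1×28.085 + 2×15.999 = 60.083 g/mol.
Mass of SiO2 per formula unit = 8.0000 × 60.083 = 480.664 g.
SiO2 wt% = 480.664 / 947.975 × 100 = 50.70%.

50.70 wt%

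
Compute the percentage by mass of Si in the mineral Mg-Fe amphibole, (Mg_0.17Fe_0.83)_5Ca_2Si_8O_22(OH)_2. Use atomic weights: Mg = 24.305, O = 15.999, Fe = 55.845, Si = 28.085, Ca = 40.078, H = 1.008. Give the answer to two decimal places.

23.82 mass %

Formula mass = 0.85·24.305 + 4.15·55.845 + 2·40.078 + 8·28.085 + 24·15.999 + 2·1.008 = 943.244 g/mol, of which 224.680 g is Si.
So Si makes up 224.680/943.244 = 0.2382 of the mass, i.e. 23.82%.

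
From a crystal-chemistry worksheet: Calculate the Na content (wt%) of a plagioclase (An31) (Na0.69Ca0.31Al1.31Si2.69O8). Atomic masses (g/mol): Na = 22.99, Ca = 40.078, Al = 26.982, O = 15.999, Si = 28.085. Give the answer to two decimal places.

Formula mass = 0.69*22.99 + 0.31*40.078 + 1.31*26.982 + 2.69*28.085 + 8*15.999 = 267.174 g/mol, of which 15.863 g is Na.
So Na makes up 15.863/267.174 = 0.0594 of the mass, i.e. 5.94%.

5.94 wt%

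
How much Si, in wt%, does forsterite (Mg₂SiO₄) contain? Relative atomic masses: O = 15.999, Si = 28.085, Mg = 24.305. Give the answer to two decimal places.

19.96 wt%

M(Mg₂SiO₄) = 140.691 g/mol.
Si contributes 1 × 28.085 = 28.085 g per mole.
28.085/140.691 = 0.1996 → 19.96%.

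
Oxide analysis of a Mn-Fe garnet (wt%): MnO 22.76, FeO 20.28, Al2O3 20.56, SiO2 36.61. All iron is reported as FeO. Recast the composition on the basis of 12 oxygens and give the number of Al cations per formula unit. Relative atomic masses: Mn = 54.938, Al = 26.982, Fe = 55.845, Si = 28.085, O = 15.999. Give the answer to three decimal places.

22.76 wt% MnO ÷ 70.937 g/mol = 0.32085 mol, giving 0.32085 Mn and 0.32085 O.
20.28 wt% FeO ÷ 71.844 g/mol = 0.28228 mol, giving 0.28228 Fe and 0.28228 O.
20.56 wt% Al2O3 ÷ 101.961 g/mol = 0.20165 mol, giving 0.40330 Al and 0.60495 O.
36.61 wt% SiO2 ÷ 60.083 g/mol = 0.60932 mol, giving 0.60932 Si and 1.21864 O.
Oxygen sums to 2.42672; scaling by 12/2.42672 = 4.94495 puts the formula on 12 O.
Al: 0.40330 × 4.94495 = 1.994 atoms per formula unit.

1.994 Al apfu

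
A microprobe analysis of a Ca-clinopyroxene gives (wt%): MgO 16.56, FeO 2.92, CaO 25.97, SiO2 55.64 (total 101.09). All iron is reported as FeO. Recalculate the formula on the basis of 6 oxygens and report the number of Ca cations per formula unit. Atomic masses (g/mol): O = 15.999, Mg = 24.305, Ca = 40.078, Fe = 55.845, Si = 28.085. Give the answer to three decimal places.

1.004 Ca apfu

MgO: 16.56/40.304 = 0.41088 mol → 0.41088 mol Mg, 0.41088 mol O.
FeO: 2.92/71.844 = 0.04064 mol → 0.04064 mol Fe, 0.04064 mol O.
CaO: 25.97/56.077 = 0.46311 mol → 0.46311 mol Ca, 0.46311 mol O.
SiO2: 55.64/60.083 = 0.92605 mol → 0.92605 mol Si, 1.85210 mol O.
Total oxygen = 2.76673 mol. Normalization factor = 6/2.76673 = 2.16863.
Ca per 6 O = 0.46311 × 2.16863 = 1.004.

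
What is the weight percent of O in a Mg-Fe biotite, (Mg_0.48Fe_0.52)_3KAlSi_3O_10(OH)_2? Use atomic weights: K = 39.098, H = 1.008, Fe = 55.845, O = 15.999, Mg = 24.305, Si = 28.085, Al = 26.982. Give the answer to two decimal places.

M((Mg_0.48Fe_0.52)_3KAlSi_3O_10(OH)_2) = 466.456 g/mol.
O contributes 12 × 15.999 = 191.988 g per mole.
191.988/466.456 = 0.4116 → 41.16%.

41.16 wt%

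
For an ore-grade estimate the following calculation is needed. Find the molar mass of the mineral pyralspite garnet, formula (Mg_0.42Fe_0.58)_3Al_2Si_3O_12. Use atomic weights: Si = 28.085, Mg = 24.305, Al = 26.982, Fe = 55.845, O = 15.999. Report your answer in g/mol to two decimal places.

458.00 g/mol

The formula mass is the sum 1.26·24.305 + 1.74·55.845 + 2·26.982 + 3·28.085 + 12·15.999.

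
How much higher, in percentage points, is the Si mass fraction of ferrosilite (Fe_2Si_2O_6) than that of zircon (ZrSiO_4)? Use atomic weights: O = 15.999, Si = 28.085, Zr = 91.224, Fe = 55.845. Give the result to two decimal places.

5.97 percentage points

First mineral: 56.170 g Si in 263.854 g formula = 21.29 wt% Si.
Second mineral: 28.085 g Si in 183.305 g formula = 15.32 wt% Si.
21.29% − 15.32% gives a difference of 5.97 percentage points.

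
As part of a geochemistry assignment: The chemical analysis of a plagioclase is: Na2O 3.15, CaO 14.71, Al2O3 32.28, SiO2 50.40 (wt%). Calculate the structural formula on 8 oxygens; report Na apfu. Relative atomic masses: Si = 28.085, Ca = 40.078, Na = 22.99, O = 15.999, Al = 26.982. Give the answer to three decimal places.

0.277 Na apfu

Na2O: 3.15/61.979 = 0.05082 mol → 0.10164 mol Na, 0.05082 mol O.
CaO: 14.71/56.077 = 0.26232 mol → 0.26232 mol Ca, 0.26232 mol O.
Al2O3: 32.28/101.961 = 0.31659 mol → 0.63318 mol Al, 0.94977 mol O.
SiO2: 50.40/60.083 = 0.83884 mol → 0.83884 mol Si, 1.67768 mol O.
Total oxygen = 2.94059 mol. Normalization factor = 8/2.94059 = 2.72054.
Na per 8 O = 0.10164 × 2.72054 = 0.277.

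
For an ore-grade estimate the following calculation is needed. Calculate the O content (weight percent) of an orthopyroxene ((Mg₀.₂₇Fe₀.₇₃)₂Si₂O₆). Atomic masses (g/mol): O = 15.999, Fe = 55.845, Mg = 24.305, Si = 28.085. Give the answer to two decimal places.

Formula mass = 0.54×24.305 + 1.46×55.845 + 2×28.085 + 6×15.999 = 246.822 g/mol, of which 95.994 g is O.
So O makes up 95.994/246.822 = 0.3889 of the mass, i.e. 38.89%.

38.89 weight percent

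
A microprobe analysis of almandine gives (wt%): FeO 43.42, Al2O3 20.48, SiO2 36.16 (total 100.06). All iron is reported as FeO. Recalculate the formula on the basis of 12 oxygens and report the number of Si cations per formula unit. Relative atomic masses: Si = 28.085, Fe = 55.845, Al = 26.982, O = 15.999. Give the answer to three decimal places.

FeO (M=71.844): mol = 0.60437; Fe = 0.60437, O = 0.60437.
Al2O3 (M=101.961): mol = 0.20086; Al = 0.40172, O = 0.60258.
SiO2 (M=60.083): mol = 0.60183; Si = 0.60183, O = 1.20366.
ΣO = 2.41061; factor = 12/ΣO = 4.97799.
Si apfu = 0.60183 × 4.97799 = 2.996.

2.996 Si apfu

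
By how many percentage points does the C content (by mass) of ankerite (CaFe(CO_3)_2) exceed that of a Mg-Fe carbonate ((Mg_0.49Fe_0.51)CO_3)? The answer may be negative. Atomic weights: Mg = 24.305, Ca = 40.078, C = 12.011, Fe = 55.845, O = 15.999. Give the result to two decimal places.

-0.84 percentage points

First mineral: 24.022 g C in 215.939 g formula = 11.12 wt% C.
Second mineral: 12.011 g C in 100.398 g formula = 11.96 wt% C.
11.12% − 11.96% gives a difference of -0.84 percentage points.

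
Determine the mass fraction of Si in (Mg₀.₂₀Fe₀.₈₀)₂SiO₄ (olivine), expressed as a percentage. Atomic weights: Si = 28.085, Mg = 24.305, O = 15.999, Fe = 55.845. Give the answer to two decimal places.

Molar mass of (Mg₀.₂₀Fe₀.₈₀)₂SiO₄: 0.40×24.305 + 1.60×55.845 + 1×28.085 + 4×15.999 = 191.155 g/mol.
Mass of Si per formula unit: 1 × 28.085 = 28.085 g.
Weight fraction Si = 28.085 / 191.155 = 0.1469.

14.69 mass %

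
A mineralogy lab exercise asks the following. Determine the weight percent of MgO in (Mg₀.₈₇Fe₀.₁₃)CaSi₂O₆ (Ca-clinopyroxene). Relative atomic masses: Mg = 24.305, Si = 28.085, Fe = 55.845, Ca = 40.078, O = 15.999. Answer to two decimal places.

15.89 wt%

Formula mass = 220.647 g/mol.
0.87 Mg → 0.8700 mol MgO per formula unit; M(MgO) = 40.304, so MgO mass = 35.064 g.
35.064/220.647 × 100 = 15.89 wt%.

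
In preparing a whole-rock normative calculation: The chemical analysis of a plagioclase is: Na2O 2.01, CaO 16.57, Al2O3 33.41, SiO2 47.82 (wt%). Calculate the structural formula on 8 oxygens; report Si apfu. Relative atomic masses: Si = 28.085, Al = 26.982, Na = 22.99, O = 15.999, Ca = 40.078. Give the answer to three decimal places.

Na2O: 2.01/61.979 = 0.03243 mol → 0.06486 mol Na, 0.03243 mol O.
CaO: 16.57/56.077 = 0.29549 mol → 0.29549 mol Ca, 0.29549 mol O.
Al2O3: 33.41/101.961 = 0.32767 mol → 0.65534 mol Al, 0.98301 mol O.
SiO2: 47.82/60.083 = 0.79590 mol → 0.79590 mol Si, 1.59180 mol O.
Total oxygen = 2.90273 mol. Normalization factor = 8/2.90273 = 2.75603.
Si per 8 O = 0.79590 × 2.75603 = 2.194.

2.194 Si apfu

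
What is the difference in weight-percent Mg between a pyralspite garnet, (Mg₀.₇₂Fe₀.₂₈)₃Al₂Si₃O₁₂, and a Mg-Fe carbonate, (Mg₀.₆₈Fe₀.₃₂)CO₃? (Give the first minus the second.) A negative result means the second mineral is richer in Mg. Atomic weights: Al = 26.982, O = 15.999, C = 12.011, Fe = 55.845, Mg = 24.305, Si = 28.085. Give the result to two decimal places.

M((Mg₀.₇₂Fe₀.₂₈)₃Al₂Si₃O₁₂) = 429.616 g/mol, so wt% Mg = 52.499/429.616 × 100 = 12.22%.
M((Mg₀.₆₈Fe₀.₃₂)CO₃) = 94.406 g/mol, so wt% Mg = 16.527/94.406 × 100 = 17.51%.
12.22 − 17.51 = -5.29 pp.

-5.29 percentage points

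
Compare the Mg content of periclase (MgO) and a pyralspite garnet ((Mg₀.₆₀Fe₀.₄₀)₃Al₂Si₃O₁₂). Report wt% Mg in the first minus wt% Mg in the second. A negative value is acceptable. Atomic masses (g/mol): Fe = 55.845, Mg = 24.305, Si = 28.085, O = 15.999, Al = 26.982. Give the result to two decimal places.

Mg in MgO: molar mass 40.304 g/mol; 1×24.305 = 24.305 g → 60.30 wt%.
Mg in (Mg₀.₆₀Fe₀.₄₀)₃Al₂Si₃O₁₂: molar mass 440.970 g/mol; 1.80×24.305 = 43.749 g → 9.92 wt%.
Difference = 60.30 − 9.92 = 50.38 percentage points.

50.38 percentage points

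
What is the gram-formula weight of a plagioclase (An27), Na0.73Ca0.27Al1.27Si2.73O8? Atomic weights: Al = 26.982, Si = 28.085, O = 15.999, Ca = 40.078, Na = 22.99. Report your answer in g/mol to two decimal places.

M = 0.73(22.99) + 0.27(40.078) + 1.27(26.982) + 2.73(28.085) + 8(15.999)

266.53 g/mol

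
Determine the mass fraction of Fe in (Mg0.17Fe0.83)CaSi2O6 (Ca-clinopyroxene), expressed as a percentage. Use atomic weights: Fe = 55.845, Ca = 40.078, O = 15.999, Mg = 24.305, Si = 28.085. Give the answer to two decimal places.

19.10 mass %

Formula mass = 0.17·24.305 + 0.83·55.845 + 1·40.078 + 2·28.085 + 6·15.999 = 242.725 g/mol, of which 46.351 g is Fe.
So Fe makes up 46.351/242.725 = 0.1910 of the mass, i.e. 19.10%.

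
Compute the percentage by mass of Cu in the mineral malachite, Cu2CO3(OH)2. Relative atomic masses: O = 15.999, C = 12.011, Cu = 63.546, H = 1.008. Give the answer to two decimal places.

Molar mass of Cu2CO3(OH)2: 2*63.546 + 1*12.011 + 5*15.999 + 2*1.008 = 221.114 g/mol.
Mass of Cu per formula unit: 2 × 63.546 = 127.092 g.
Weight fraction Cu = 127.092 / 221.114 = 0.5748.

57.48 wt%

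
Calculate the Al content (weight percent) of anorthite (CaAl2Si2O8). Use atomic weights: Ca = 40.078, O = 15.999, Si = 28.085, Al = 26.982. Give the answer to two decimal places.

19.40 weight percent

M(CaAl2Si2O8) = 278.204 g/mol.
Al contributes 2 × 26.982 = 53.964 g per mole.
53.964/278.204 = 0.1940 → 19.40%.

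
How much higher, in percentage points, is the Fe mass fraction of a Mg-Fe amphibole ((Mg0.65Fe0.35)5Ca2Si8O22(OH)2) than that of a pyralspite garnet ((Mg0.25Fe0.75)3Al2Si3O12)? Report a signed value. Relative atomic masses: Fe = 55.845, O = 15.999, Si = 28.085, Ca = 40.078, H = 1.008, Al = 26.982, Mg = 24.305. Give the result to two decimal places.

M((Mg0.65Fe0.35)5Ca2Si8O22(OH)2) = 867.548 g/mol, so wt% Fe = 97.729/867.548 × 100 = 11.26%.
M((Mg0.25Fe0.75)3Al2Si3O12) = 474.087 g/mol, so wt% Fe = 125.651/474.087 × 100 = 26.50%.
11.26 − 26.50 = -15.24 pp.

-15.24 percentage points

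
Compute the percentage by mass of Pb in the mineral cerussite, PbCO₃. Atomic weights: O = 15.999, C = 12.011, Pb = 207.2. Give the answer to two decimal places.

Molar mass of PbCO₃: 1×207.2 + 1×12.011 + 3×15.999 = 267.208 g/mol.
Mass of Pb per formula unit: 1 × 207.2 = 207.200 g.
Weight fraction Pb = 207.200 / 267.208 = 0.7754.

77.54 wt%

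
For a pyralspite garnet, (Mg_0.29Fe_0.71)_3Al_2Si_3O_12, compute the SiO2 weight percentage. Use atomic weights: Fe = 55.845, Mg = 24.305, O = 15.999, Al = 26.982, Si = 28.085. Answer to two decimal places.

Molar mass of (Mg_0.29Fe_0.71)_3Al_2Si_3O_12 = 0.87·24.305 + 2.13·55.845 + 2·26.982 + 3·28.085 + 12·15.999 = 470.302 g/mol.
Each formula unit contains 3 Si, equivalent to 3/1 = 3.0000 mol SiO2.
M(SiO2) = 1×28.085 + 2×15.999 = 60.083 g/mol.
Mass of SiO2 per formula unit = 3.0000 × 60.083 = 180.249 g.
SiO2 wt% = 180.249 / 470.302 × 100 = 38.33%.

38.33 wt%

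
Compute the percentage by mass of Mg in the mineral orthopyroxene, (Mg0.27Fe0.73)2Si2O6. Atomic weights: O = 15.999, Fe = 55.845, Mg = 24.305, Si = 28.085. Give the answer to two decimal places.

Formula mass = 0.54*24.305 + 1.46*55.845 + 2*28.085 + 6*15.999 = 246.822 g/mol, of which 13.125 g is Mg.
So Mg makes up 13.125/246.822 = 0.0532 of the mass, i.e. 5.32%.

5.32 wt%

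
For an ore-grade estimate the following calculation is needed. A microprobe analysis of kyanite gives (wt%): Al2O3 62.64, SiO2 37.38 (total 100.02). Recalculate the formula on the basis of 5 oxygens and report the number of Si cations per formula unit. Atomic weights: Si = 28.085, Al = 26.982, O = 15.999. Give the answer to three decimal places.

Al2O3 (M=101.961): mol = 0.61435; Al = 1.22870, O = 1.84305.
SiO2 (M=60.083): mol = 0.62214; Si = 0.62214, O = 1.24428.
ΣO = 3.08733; factor = 5/ΣO = 1.61952.
Si apfu = 0.62214 × 1.61952 = 1.008.

1.008 Si apfu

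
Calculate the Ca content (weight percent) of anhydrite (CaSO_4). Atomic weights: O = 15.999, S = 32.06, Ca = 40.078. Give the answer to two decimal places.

29.44 weight percent

Molar mass of CaSO_4: 1·40.078 + 1·32.06 + 4·15.999 = 136.134 g/mol.
Mass of Ca per formula unit: 1 × 40.078 = 40.078 g.
Weight fraction Ca = 40.078 / 136.134 = 0.2944.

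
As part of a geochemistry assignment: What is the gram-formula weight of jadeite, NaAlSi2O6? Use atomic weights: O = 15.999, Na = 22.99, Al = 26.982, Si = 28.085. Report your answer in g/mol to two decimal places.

Na: 1 × 22.99 = 22.9900
Al: 1 × 26.982 = 26.9820
Si: 2 × 28.085 = 56.1700
O: 6 × 15.999 = 95.9940
Summing the contributions gives the formula mass.

202.14 g/mol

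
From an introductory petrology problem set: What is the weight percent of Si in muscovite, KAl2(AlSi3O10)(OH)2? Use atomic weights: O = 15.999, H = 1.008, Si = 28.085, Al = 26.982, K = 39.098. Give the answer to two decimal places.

21.15 mass %

M(KAl2(AlSi3O10)(OH)2) = 398.303 g/mol.
Si contributes 3 × 28.085 = 84.255 g per mole.
84.255/398.303 = 0.2115 → 21.15%.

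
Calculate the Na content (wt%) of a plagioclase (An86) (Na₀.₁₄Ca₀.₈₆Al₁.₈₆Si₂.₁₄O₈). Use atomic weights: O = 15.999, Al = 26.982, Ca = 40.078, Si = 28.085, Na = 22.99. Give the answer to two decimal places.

1.17 wt%

Formula mass = 0.14×22.99 + 0.86×40.078 + 1.86×26.982 + 2.14×28.085 + 8×15.999 = 275.966 g/mol, of which 3.219 g is Na.
So Na makes up 3.219/275.966 = 0.0117 of the mass, i.e. 1.17%.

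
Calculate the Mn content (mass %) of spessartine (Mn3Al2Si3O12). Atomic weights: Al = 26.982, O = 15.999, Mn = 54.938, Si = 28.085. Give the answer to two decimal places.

33.29 mass %

Formula mass = 3*54.938 + 2*26.982 + 3*28.085 + 12*15.999 = 495.021 g/mol, of which 164.814 g is Mn.
So Mn makes up 164.814/495.021 = 0.3329 of the mass, i.e. 33.29%.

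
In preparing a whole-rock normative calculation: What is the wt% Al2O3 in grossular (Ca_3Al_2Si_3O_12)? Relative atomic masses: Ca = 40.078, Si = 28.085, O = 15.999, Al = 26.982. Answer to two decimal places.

M(Ca_3Al_2Si_3O_12) = 450.441 g/mol; M(Al2O3) = 101.961 g/mol.
Moles Al2O3 per formula unit = 2 Al ÷ 2 = 1.0000.
Al2O3 fraction = (1.0000 × 101.961) / 450.441 = 101.961/450.441 = 0.2264.

22.64 wt%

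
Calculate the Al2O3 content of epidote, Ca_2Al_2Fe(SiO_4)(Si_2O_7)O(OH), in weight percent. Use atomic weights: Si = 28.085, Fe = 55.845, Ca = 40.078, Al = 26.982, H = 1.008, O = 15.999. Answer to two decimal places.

Molar mass of Ca_2Al_2Fe(SiO_4)(Si_2O_7)O(OH) = 2·40.078 + 2·26.982 + 1·55.845 + 3·28.085 + 13·15.999 + 1·1.008 = 483.215 g/mol.
Each formula unit contains 2 Al, equivalent to 2/2 = 1.0000 mol Al2O3.
M(Al2O3) = 2×26.982 + 3×15.999 = 101.961 g/mol.
Mass of Al2O3 per formula unit = 1.0000 × 101.961 = 101.961 g.
Al2O3 wt% = 101.961 / 483.215 × 100 = 21.10%.

21.10 wt%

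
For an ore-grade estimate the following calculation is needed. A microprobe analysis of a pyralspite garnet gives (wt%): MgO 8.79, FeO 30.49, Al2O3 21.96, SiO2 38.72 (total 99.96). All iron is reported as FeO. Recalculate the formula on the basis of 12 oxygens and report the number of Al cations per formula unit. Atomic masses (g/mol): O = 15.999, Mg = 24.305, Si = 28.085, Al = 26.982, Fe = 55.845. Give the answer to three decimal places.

2.005 Al apfu

MgO: 8.79/40.304 = 0.21809 mol → 0.21809 mol Mg, 0.21809 mol O.
FeO: 30.49/71.844 = 0.42439 mol → 0.42439 mol Fe, 0.42439 mol O.
Al2O3: 21.96/101.961 = 0.21538 mol → 0.43076 mol Al, 0.64614 mol O.
SiO2: 38.72/60.083 = 0.64444 mol → 0.64444 mol Si, 1.28888 mol O.
Total oxygen = 2.57750 mol. Normalization factor = 12/2.57750 = 4.65567.
Al per 12 O = 0.43076 × 4.65567 = 2.005.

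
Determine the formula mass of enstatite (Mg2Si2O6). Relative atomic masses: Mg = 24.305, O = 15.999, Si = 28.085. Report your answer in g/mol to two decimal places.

The formula mass is the sum 2×24.305 + 2×28.085 + 6×15.999.

200.77 g/mol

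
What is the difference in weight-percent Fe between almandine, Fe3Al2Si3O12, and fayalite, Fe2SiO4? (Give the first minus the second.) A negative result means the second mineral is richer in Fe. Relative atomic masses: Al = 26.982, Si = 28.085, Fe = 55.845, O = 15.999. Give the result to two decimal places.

-21.15 percentage points

First mineral: 167.535 g Fe in 497.742 g formula = 33.66 wt% Fe.
Second mineral: 111.690 g Fe in 203.771 g formula = 54.81 wt% Fe.
33.66% − 54.81% gives a difference of -21.15 percentage points.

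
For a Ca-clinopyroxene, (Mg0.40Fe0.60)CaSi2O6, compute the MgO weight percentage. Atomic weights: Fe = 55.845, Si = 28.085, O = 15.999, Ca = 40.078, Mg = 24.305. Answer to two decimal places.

M((Mg0.40Fe0.60)CaSi2O6) = 235.471 g/mol; M(MgO) = 40.304 g/mol.
Moles MgO per formula unit = 0.40 Mg ÷ 1 = 0.4000.
MgO fraction = (0.4000 × 40.304) / 235.471 = 16.122/235.471 = 0.0685.

6.85 wt%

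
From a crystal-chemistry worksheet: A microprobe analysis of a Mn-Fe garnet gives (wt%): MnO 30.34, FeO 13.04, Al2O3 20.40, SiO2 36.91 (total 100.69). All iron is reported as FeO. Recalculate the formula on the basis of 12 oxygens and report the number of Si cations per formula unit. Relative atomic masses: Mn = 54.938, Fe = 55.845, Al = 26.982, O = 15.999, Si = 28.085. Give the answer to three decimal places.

MnO: 30.34/70.937 = 0.42770 mol → 0.42770 mol Mn, 0.42770 mol O.
FeO: 13.04/71.844 = 0.18150 mol → 0.18150 mol Fe, 0.18150 mol O.
Al2O3: 20.40/101.961 = 0.20008 mol → 0.40016 mol Al, 0.60024 mol O.
SiO2: 36.91/60.083 = 0.61432 mol → 0.61432 mol Si, 1.22864 mol O.
Total oxygen = 2.43808 mol. Normalization factor = 12/2.43808 = 4.92191.
Si per 12 O = 0.61432 × 4.92191 = 3.024.

3.024 Si apfu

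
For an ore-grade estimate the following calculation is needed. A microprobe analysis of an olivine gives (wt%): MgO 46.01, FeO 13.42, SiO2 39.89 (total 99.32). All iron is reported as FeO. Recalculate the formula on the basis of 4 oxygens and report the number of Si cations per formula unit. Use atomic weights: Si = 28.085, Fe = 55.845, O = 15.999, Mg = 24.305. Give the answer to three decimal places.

1.000 Si apfu

46.01 wt% MgO ÷ 40.304 g/mol = 1.14157 mol, giving 1.14157 Mg and 1.14157 O.
13.42 wt% FeO ÷ 71.844 g/mol = 0.18679 mol, giving 0.18679 Fe and 0.18679 O.
39.89 wt% SiO2 ÷ 60.083 g/mol = 0.66391 mol, giving 0.66391 Si and 1.32782 O.
Oxygen sums to 2.65618; scaling by 4/2.65618 = 1.50592 puts the formula on 4 O.
Si: 0.66391 × 1.50592 = 1.000 atoms per formula unit.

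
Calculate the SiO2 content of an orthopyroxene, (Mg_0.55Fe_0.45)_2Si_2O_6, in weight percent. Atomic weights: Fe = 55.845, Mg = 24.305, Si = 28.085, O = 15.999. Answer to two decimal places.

52.44 wt%

Formula mass = 229.160 g/mol.
2 Si → 2.0000 mol SiO2 per formula unit; M(SiO2) = 60.083, so SiO2 mass = 120.166 g.
120.166/229.160 × 100 = 52.44 wt%.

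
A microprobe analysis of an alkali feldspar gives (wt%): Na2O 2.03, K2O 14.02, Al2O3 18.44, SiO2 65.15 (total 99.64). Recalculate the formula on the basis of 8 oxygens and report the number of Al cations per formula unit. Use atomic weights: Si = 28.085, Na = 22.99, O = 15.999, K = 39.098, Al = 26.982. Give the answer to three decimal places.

Na2O (M=61.979): mol = 0.03275; Na = 0.06550, O = 0.03275.
K2O (M=94.195): mol = 0.14884; K = 0.29768, O = 0.14884.
Al2O3 (M=101.961): mol = 0.18085; Al = 0.36170, O = 0.54255.
SiO2 (M=60.083): mol = 1.08433; Si = 1.08433, O = 2.16866.
ΣO = 2.89280; factor = 8/ΣO = 2.76549.
Al apfu = 0.36170 × 2.76549 = 1.000.

1.000 Al apfu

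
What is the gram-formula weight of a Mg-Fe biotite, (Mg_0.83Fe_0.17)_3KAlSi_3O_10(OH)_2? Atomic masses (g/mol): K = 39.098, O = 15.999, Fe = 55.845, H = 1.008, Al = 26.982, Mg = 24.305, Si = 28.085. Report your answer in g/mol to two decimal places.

433.34 g/mol

M = 2.49(24.305) + 0.51(55.845) + 1(39.098) + 1(26.982) + 3(28.085) + 12(15.999) + 2(1.008)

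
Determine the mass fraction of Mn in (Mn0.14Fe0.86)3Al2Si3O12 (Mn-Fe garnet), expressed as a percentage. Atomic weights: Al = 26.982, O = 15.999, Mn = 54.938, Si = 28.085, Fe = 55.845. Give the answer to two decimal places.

Formula mass = 0.42×54.938 + 2.58×55.845 + 2×26.982 + 3×28.085 + 12×15.999 = 497.361 g/mol, of which 23.074 g is Mn.
So Mn makes up 23.074/497.361 = 0.0464 of the mass, i.e. 4.64%.

4.64 mass %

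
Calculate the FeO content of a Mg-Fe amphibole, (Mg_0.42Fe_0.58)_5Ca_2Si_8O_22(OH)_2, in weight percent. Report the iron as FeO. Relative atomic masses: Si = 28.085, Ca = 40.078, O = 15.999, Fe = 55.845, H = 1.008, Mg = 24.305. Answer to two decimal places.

Formula mass = 903.819 g/mol.
2.90 Fe → 2.9000 mol FeO per formula unit; M(FeO) = 71.844, so FeO mass = 208.348 g.
208.348/903.819 × 100 = 23.05 wt%.

23.05 wt%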